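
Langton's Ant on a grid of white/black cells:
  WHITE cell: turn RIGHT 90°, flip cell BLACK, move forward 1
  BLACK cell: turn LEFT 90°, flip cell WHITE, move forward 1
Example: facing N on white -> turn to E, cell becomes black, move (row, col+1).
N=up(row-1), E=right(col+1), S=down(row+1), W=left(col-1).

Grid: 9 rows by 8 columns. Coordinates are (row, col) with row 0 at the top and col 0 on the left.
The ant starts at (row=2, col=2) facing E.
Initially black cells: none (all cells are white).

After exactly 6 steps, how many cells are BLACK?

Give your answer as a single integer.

Answer: 4

Derivation:
Step 1: on WHITE (2,2): turn R to S, flip to black, move to (3,2). |black|=1
Step 2: on WHITE (3,2): turn R to W, flip to black, move to (3,1). |black|=2
Step 3: on WHITE (3,1): turn R to N, flip to black, move to (2,1). |black|=3
Step 4: on WHITE (2,1): turn R to E, flip to black, move to (2,2). |black|=4
Step 5: on BLACK (2,2): turn L to N, flip to white, move to (1,2). |black|=3
Step 6: on WHITE (1,2): turn R to E, flip to black, move to (1,3). |black|=4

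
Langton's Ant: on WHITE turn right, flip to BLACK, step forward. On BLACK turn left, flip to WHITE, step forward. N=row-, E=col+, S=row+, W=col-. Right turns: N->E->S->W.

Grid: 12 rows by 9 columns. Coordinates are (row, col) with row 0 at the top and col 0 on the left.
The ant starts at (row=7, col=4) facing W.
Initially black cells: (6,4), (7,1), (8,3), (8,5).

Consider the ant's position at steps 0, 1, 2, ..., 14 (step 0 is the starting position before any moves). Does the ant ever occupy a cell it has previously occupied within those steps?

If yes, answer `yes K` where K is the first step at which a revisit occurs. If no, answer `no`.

Answer: yes 5

Derivation:
Step 1: on WHITE (7,4): turn R to N, flip to black, move to (6,4). |black|=5 — new cell
Step 2: on BLACK (6,4): turn L to W, flip to white, move to (6,3). |black|=4 — new cell
Step 3: on WHITE (6,3): turn R to N, flip to black, move to (5,3). |black|=5 — new cell
Step 4: on WHITE (5,3): turn R to E, flip to black, move to (5,4). |black|=6 — new cell
Step 5: on WHITE (5,4): turn R to S, flip to black, move to (6,4). |black|=7 — REVISIT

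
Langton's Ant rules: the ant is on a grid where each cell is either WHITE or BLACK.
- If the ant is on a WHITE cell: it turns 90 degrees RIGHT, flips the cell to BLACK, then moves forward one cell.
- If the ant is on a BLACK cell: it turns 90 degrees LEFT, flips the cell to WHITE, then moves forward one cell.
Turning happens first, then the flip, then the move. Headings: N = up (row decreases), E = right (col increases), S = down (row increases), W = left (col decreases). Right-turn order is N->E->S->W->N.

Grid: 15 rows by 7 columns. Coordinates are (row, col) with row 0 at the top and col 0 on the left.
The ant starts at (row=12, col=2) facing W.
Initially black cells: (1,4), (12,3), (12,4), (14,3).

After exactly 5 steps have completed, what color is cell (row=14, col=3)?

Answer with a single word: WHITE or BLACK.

Step 1: on WHITE (12,2): turn R to N, flip to black, move to (11,2). |black|=5
Step 2: on WHITE (11,2): turn R to E, flip to black, move to (11,3). |black|=6
Step 3: on WHITE (11,3): turn R to S, flip to black, move to (12,3). |black|=7
Step 4: on BLACK (12,3): turn L to E, flip to white, move to (12,4). |black|=6
Step 5: on BLACK (12,4): turn L to N, flip to white, move to (11,4). |black|=5

Answer: BLACK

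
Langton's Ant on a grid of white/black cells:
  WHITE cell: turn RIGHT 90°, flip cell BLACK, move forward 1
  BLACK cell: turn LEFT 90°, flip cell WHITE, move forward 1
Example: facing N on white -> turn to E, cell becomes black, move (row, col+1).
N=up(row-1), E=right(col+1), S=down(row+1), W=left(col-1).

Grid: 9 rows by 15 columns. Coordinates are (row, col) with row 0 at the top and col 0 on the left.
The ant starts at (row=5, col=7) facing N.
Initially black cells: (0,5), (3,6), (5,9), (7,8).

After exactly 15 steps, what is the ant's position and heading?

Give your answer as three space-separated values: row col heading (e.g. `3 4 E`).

Step 1: on WHITE (5,7): turn R to E, flip to black, move to (5,8). |black|=5
Step 2: on WHITE (5,8): turn R to S, flip to black, move to (6,8). |black|=6
Step 3: on WHITE (6,8): turn R to W, flip to black, move to (6,7). |black|=7
Step 4: on WHITE (6,7): turn R to N, flip to black, move to (5,7). |black|=8
Step 5: on BLACK (5,7): turn L to W, flip to white, move to (5,6). |black|=7
Step 6: on WHITE (5,6): turn R to N, flip to black, move to (4,6). |black|=8
Step 7: on WHITE (4,6): turn R to E, flip to black, move to (4,7). |black|=9
Step 8: on WHITE (4,7): turn R to S, flip to black, move to (5,7). |black|=10
Step 9: on WHITE (5,7): turn R to W, flip to black, move to (5,6). |black|=11
Step 10: on BLACK (5,6): turn L to S, flip to white, move to (6,6). |black|=10
Step 11: on WHITE (6,6): turn R to W, flip to black, move to (6,5). |black|=11
Step 12: on WHITE (6,5): turn R to N, flip to black, move to (5,5). |black|=12
Step 13: on WHITE (5,5): turn R to E, flip to black, move to (5,6). |black|=13
Step 14: on WHITE (5,6): turn R to S, flip to black, move to (6,6). |black|=14
Step 15: on BLACK (6,6): turn L to E, flip to white, move to (6,7). |black|=13

Answer: 6 7 E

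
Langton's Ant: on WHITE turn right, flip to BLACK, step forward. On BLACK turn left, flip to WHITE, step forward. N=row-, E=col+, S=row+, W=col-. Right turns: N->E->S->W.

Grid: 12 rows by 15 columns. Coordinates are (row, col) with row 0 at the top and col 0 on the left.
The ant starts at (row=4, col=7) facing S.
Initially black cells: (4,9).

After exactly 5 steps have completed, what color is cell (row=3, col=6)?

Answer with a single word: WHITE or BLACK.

Answer: BLACK

Derivation:
Step 1: on WHITE (4,7): turn R to W, flip to black, move to (4,6). |black|=2
Step 2: on WHITE (4,6): turn R to N, flip to black, move to (3,6). |black|=3
Step 3: on WHITE (3,6): turn R to E, flip to black, move to (3,7). |black|=4
Step 4: on WHITE (3,7): turn R to S, flip to black, move to (4,7). |black|=5
Step 5: on BLACK (4,7): turn L to E, flip to white, move to (4,8). |black|=4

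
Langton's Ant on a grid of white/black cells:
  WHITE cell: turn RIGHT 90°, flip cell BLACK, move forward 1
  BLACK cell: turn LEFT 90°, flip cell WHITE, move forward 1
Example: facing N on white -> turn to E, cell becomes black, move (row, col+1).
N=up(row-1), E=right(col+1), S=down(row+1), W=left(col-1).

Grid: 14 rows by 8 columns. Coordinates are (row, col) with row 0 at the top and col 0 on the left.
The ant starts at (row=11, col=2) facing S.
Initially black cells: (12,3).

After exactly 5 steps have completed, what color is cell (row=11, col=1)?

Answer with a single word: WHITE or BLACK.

Step 1: on WHITE (11,2): turn R to W, flip to black, move to (11,1). |black|=2
Step 2: on WHITE (11,1): turn R to N, flip to black, move to (10,1). |black|=3
Step 3: on WHITE (10,1): turn R to E, flip to black, move to (10,2). |black|=4
Step 4: on WHITE (10,2): turn R to S, flip to black, move to (11,2). |black|=5
Step 5: on BLACK (11,2): turn L to E, flip to white, move to (11,3). |black|=4

Answer: BLACK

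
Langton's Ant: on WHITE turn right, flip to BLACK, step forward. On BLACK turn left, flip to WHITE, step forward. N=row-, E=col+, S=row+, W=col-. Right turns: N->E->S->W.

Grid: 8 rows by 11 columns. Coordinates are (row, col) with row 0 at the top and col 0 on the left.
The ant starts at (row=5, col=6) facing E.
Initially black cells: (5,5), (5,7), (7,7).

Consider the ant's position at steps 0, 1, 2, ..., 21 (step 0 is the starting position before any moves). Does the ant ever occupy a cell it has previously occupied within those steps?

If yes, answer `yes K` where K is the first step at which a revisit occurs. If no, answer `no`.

Answer: yes 7

Derivation:
Step 1: on WHITE (5,6): turn R to S, flip to black, move to (6,6). |black|=4 — new cell
Step 2: on WHITE (6,6): turn R to W, flip to black, move to (6,5). |black|=5 — new cell
Step 3: on WHITE (6,5): turn R to N, flip to black, move to (5,5). |black|=6 — new cell
Step 4: on BLACK (5,5): turn L to W, flip to white, move to (5,4). |black|=5 — new cell
Step 5: on WHITE (5,4): turn R to N, flip to black, move to (4,4). |black|=6 — new cell
Step 6: on WHITE (4,4): turn R to E, flip to black, move to (4,5). |black|=7 — new cell
Step 7: on WHITE (4,5): turn R to S, flip to black, move to (5,5). |black|=8 — REVISIT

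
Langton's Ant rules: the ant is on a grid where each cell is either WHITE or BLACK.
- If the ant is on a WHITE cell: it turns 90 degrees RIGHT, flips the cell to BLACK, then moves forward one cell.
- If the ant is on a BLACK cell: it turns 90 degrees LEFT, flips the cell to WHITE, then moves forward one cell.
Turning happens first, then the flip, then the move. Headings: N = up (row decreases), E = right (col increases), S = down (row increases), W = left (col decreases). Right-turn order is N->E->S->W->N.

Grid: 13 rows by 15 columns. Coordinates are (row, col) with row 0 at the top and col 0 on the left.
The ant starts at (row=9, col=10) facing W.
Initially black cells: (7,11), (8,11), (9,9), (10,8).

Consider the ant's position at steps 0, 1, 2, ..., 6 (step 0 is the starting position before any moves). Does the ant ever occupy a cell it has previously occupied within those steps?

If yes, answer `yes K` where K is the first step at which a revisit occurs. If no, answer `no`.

Step 1: on WHITE (9,10): turn R to N, flip to black, move to (8,10). |black|=5 — new cell
Step 2: on WHITE (8,10): turn R to E, flip to black, move to (8,11). |black|=6 — new cell
Step 3: on BLACK (8,11): turn L to N, flip to white, move to (7,11). |black|=5 — new cell
Step 4: on BLACK (7,11): turn L to W, flip to white, move to (7,10). |black|=4 — new cell
Step 5: on WHITE (7,10): turn R to N, flip to black, move to (6,10). |black|=5 — new cell
Step 6: on WHITE (6,10): turn R to E, flip to black, move to (6,11). |black|=6 — new cell
No revisit within 6 steps.

Answer: no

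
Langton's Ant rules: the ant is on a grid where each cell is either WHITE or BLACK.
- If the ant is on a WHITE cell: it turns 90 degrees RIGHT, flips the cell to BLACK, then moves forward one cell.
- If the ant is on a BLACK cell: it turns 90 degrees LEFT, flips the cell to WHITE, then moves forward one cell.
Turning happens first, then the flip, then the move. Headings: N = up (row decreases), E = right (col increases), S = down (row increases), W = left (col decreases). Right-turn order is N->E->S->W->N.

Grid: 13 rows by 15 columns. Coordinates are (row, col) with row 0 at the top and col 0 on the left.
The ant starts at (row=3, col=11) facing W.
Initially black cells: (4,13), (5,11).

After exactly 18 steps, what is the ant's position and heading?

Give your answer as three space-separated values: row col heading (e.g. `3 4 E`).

Step 1: on WHITE (3,11): turn R to N, flip to black, move to (2,11). |black|=3
Step 2: on WHITE (2,11): turn R to E, flip to black, move to (2,12). |black|=4
Step 3: on WHITE (2,12): turn R to S, flip to black, move to (3,12). |black|=5
Step 4: on WHITE (3,12): turn R to W, flip to black, move to (3,11). |black|=6
Step 5: on BLACK (3,11): turn L to S, flip to white, move to (4,11). |black|=5
Step 6: on WHITE (4,11): turn R to W, flip to black, move to (4,10). |black|=6
Step 7: on WHITE (4,10): turn R to N, flip to black, move to (3,10). |black|=7
Step 8: on WHITE (3,10): turn R to E, flip to black, move to (3,11). |black|=8
Step 9: on WHITE (3,11): turn R to S, flip to black, move to (4,11). |black|=9
Step 10: on BLACK (4,11): turn L to E, flip to white, move to (4,12). |black|=8
Step 11: on WHITE (4,12): turn R to S, flip to black, move to (5,12). |black|=9
Step 12: on WHITE (5,12): turn R to W, flip to black, move to (5,11). |black|=10
Step 13: on BLACK (5,11): turn L to S, flip to white, move to (6,11). |black|=9
Step 14: on WHITE (6,11): turn R to W, flip to black, move to (6,10). |black|=10
Step 15: on WHITE (6,10): turn R to N, flip to black, move to (5,10). |black|=11
Step 16: on WHITE (5,10): turn R to E, flip to black, move to (5,11). |black|=12
Step 17: on WHITE (5,11): turn R to S, flip to black, move to (6,11). |black|=13
Step 18: on BLACK (6,11): turn L to E, flip to white, move to (6,12). |black|=12

Answer: 6 12 E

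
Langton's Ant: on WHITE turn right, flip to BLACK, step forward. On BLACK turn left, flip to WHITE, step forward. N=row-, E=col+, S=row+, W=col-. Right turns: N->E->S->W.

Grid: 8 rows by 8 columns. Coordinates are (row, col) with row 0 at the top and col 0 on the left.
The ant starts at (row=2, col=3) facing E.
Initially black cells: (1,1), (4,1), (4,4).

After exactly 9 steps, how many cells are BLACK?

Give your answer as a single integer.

Step 1: on WHITE (2,3): turn R to S, flip to black, move to (3,3). |black|=4
Step 2: on WHITE (3,3): turn R to W, flip to black, move to (3,2). |black|=5
Step 3: on WHITE (3,2): turn R to N, flip to black, move to (2,2). |black|=6
Step 4: on WHITE (2,2): turn R to E, flip to black, move to (2,3). |black|=7
Step 5: on BLACK (2,3): turn L to N, flip to white, move to (1,3). |black|=6
Step 6: on WHITE (1,3): turn R to E, flip to black, move to (1,4). |black|=7
Step 7: on WHITE (1,4): turn R to S, flip to black, move to (2,4). |black|=8
Step 8: on WHITE (2,4): turn R to W, flip to black, move to (2,3). |black|=9
Step 9: on WHITE (2,3): turn R to N, flip to black, move to (1,3). |black|=10

Answer: 10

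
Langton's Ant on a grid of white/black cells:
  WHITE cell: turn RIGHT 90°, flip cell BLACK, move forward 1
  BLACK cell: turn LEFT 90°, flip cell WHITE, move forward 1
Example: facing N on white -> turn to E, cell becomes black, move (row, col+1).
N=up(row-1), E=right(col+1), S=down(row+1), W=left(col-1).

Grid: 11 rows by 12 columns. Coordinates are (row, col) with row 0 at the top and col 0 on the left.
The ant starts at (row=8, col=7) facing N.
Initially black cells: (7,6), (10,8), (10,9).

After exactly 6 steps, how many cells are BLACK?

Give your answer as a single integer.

Answer: 7

Derivation:
Step 1: on WHITE (8,7): turn R to E, flip to black, move to (8,8). |black|=4
Step 2: on WHITE (8,8): turn R to S, flip to black, move to (9,8). |black|=5
Step 3: on WHITE (9,8): turn R to W, flip to black, move to (9,7). |black|=6
Step 4: on WHITE (9,7): turn R to N, flip to black, move to (8,7). |black|=7
Step 5: on BLACK (8,7): turn L to W, flip to white, move to (8,6). |black|=6
Step 6: on WHITE (8,6): turn R to N, flip to black, move to (7,6). |black|=7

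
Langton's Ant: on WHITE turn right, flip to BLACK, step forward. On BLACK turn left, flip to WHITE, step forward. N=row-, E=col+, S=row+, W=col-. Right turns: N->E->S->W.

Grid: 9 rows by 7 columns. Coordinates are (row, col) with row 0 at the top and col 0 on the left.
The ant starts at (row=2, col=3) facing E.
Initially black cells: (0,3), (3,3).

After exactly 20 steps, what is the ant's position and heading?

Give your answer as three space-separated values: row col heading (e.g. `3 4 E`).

Answer: 2 5 W

Derivation:
Step 1: on WHITE (2,3): turn R to S, flip to black, move to (3,3). |black|=3
Step 2: on BLACK (3,3): turn L to E, flip to white, move to (3,4). |black|=2
Step 3: on WHITE (3,4): turn R to S, flip to black, move to (4,4). |black|=3
Step 4: on WHITE (4,4): turn R to W, flip to black, move to (4,3). |black|=4
Step 5: on WHITE (4,3): turn R to N, flip to black, move to (3,3). |black|=5
Step 6: on WHITE (3,3): turn R to E, flip to black, move to (3,4). |black|=6
Step 7: on BLACK (3,4): turn L to N, flip to white, move to (2,4). |black|=5
Step 8: on WHITE (2,4): turn R to E, flip to black, move to (2,5). |black|=6
Step 9: on WHITE (2,5): turn R to S, flip to black, move to (3,5). |black|=7
Step 10: on WHITE (3,5): turn R to W, flip to black, move to (3,4). |black|=8
Step 11: on WHITE (3,4): turn R to N, flip to black, move to (2,4). |black|=9
Step 12: on BLACK (2,4): turn L to W, flip to white, move to (2,3). |black|=8
Step 13: on BLACK (2,3): turn L to S, flip to white, move to (3,3). |black|=7
Step 14: on BLACK (3,3): turn L to E, flip to white, move to (3,4). |black|=6
Step 15: on BLACK (3,4): turn L to N, flip to white, move to (2,4). |black|=5
Step 16: on WHITE (2,4): turn R to E, flip to black, move to (2,5). |black|=6
Step 17: on BLACK (2,5): turn L to N, flip to white, move to (1,5). |black|=5
Step 18: on WHITE (1,5): turn R to E, flip to black, move to (1,6). |black|=6
Step 19: on WHITE (1,6): turn R to S, flip to black, move to (2,6). |black|=7
Step 20: on WHITE (2,6): turn R to W, flip to black, move to (2,5). |black|=8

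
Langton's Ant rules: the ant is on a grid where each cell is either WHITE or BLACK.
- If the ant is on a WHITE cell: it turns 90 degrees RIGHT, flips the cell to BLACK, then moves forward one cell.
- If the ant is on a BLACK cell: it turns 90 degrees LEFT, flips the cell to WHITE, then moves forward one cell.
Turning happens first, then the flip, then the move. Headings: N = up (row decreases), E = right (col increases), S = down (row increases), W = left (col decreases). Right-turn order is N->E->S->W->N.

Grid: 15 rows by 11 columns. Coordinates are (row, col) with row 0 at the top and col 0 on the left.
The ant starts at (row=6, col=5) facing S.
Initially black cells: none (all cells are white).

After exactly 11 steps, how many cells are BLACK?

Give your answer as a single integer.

Answer: 7

Derivation:
Step 1: on WHITE (6,5): turn R to W, flip to black, move to (6,4). |black|=1
Step 2: on WHITE (6,4): turn R to N, flip to black, move to (5,4). |black|=2
Step 3: on WHITE (5,4): turn R to E, flip to black, move to (5,5). |black|=3
Step 4: on WHITE (5,5): turn R to S, flip to black, move to (6,5). |black|=4
Step 5: on BLACK (6,5): turn L to E, flip to white, move to (6,6). |black|=3
Step 6: on WHITE (6,6): turn R to S, flip to black, move to (7,6). |black|=4
Step 7: on WHITE (7,6): turn R to W, flip to black, move to (7,5). |black|=5
Step 8: on WHITE (7,5): turn R to N, flip to black, move to (6,5). |black|=6
Step 9: on WHITE (6,5): turn R to E, flip to black, move to (6,6). |black|=7
Step 10: on BLACK (6,6): turn L to N, flip to white, move to (5,6). |black|=6
Step 11: on WHITE (5,6): turn R to E, flip to black, move to (5,7). |black|=7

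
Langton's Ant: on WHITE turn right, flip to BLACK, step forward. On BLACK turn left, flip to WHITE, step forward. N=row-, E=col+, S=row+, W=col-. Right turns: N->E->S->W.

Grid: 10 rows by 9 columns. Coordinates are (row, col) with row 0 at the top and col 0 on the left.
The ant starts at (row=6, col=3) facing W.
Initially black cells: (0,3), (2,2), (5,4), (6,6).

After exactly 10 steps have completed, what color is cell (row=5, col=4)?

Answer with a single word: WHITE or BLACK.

Step 1: on WHITE (6,3): turn R to N, flip to black, move to (5,3). |black|=5
Step 2: on WHITE (5,3): turn R to E, flip to black, move to (5,4). |black|=6
Step 3: on BLACK (5,4): turn L to N, flip to white, move to (4,4). |black|=5
Step 4: on WHITE (4,4): turn R to E, flip to black, move to (4,5). |black|=6
Step 5: on WHITE (4,5): turn R to S, flip to black, move to (5,5). |black|=7
Step 6: on WHITE (5,5): turn R to W, flip to black, move to (5,4). |black|=8
Step 7: on WHITE (5,4): turn R to N, flip to black, move to (4,4). |black|=9
Step 8: on BLACK (4,4): turn L to W, flip to white, move to (4,3). |black|=8
Step 9: on WHITE (4,3): turn R to N, flip to black, move to (3,3). |black|=9
Step 10: on WHITE (3,3): turn R to E, flip to black, move to (3,4). |black|=10

Answer: BLACK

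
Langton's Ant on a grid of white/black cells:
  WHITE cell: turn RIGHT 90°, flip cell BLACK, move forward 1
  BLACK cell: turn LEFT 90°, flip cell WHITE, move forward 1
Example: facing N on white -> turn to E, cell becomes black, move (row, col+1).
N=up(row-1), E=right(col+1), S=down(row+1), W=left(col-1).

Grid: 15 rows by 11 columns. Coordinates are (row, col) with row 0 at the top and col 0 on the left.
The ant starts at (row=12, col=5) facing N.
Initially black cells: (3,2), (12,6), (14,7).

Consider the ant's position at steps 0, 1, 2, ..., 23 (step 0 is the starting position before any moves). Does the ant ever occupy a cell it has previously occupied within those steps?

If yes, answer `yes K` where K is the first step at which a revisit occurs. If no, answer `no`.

Step 1: on WHITE (12,5): turn R to E, flip to black, move to (12,6). |black|=4 — new cell
Step 2: on BLACK (12,6): turn L to N, flip to white, move to (11,6). |black|=3 — new cell
Step 3: on WHITE (11,6): turn R to E, flip to black, move to (11,7). |black|=4 — new cell
Step 4: on WHITE (11,7): turn R to S, flip to black, move to (12,7). |black|=5 — new cell
Step 5: on WHITE (12,7): turn R to W, flip to black, move to (12,6). |black|=6 — REVISIT

Answer: yes 5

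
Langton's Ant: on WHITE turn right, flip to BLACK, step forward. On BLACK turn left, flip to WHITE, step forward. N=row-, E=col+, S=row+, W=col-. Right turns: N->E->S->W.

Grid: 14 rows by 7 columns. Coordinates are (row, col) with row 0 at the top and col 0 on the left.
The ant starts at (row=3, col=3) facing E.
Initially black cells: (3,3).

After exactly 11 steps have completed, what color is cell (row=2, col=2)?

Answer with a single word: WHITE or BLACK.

Step 1: on BLACK (3,3): turn L to N, flip to white, move to (2,3). |black|=0
Step 2: on WHITE (2,3): turn R to E, flip to black, move to (2,4). |black|=1
Step 3: on WHITE (2,4): turn R to S, flip to black, move to (3,4). |black|=2
Step 4: on WHITE (3,4): turn R to W, flip to black, move to (3,3). |black|=3
Step 5: on WHITE (3,3): turn R to N, flip to black, move to (2,3). |black|=4
Step 6: on BLACK (2,3): turn L to W, flip to white, move to (2,2). |black|=3
Step 7: on WHITE (2,2): turn R to N, flip to black, move to (1,2). |black|=4
Step 8: on WHITE (1,2): turn R to E, flip to black, move to (1,3). |black|=5
Step 9: on WHITE (1,3): turn R to S, flip to black, move to (2,3). |black|=6
Step 10: on WHITE (2,3): turn R to W, flip to black, move to (2,2). |black|=7
Step 11: on BLACK (2,2): turn L to S, flip to white, move to (3,2). |black|=6

Answer: WHITE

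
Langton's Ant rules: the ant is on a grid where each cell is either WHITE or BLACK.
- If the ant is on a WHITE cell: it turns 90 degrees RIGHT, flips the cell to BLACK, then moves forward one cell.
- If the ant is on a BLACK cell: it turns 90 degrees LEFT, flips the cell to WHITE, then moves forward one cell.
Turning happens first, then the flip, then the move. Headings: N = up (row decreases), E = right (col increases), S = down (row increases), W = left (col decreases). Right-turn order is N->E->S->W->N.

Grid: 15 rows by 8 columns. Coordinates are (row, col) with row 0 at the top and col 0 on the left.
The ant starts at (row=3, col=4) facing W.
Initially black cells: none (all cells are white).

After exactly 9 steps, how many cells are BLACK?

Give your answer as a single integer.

Step 1: on WHITE (3,4): turn R to N, flip to black, move to (2,4). |black|=1
Step 2: on WHITE (2,4): turn R to E, flip to black, move to (2,5). |black|=2
Step 3: on WHITE (2,5): turn R to S, flip to black, move to (3,5). |black|=3
Step 4: on WHITE (3,5): turn R to W, flip to black, move to (3,4). |black|=4
Step 5: on BLACK (3,4): turn L to S, flip to white, move to (4,4). |black|=3
Step 6: on WHITE (4,4): turn R to W, flip to black, move to (4,3). |black|=4
Step 7: on WHITE (4,3): turn R to N, flip to black, move to (3,3). |black|=5
Step 8: on WHITE (3,3): turn R to E, flip to black, move to (3,4). |black|=6
Step 9: on WHITE (3,4): turn R to S, flip to black, move to (4,4). |black|=7

Answer: 7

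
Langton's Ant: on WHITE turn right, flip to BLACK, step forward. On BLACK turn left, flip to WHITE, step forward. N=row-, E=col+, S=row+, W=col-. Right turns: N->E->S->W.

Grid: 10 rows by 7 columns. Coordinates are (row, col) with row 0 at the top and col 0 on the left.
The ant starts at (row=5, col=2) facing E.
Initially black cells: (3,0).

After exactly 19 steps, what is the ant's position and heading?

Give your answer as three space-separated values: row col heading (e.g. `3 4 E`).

Answer: 3 1 N

Derivation:
Step 1: on WHITE (5,2): turn R to S, flip to black, move to (6,2). |black|=2
Step 2: on WHITE (6,2): turn R to W, flip to black, move to (6,1). |black|=3
Step 3: on WHITE (6,1): turn R to N, flip to black, move to (5,1). |black|=4
Step 4: on WHITE (5,1): turn R to E, flip to black, move to (5,2). |black|=5
Step 5: on BLACK (5,2): turn L to N, flip to white, move to (4,2). |black|=4
Step 6: on WHITE (4,2): turn R to E, flip to black, move to (4,3). |black|=5
Step 7: on WHITE (4,3): turn R to S, flip to black, move to (5,3). |black|=6
Step 8: on WHITE (5,3): turn R to W, flip to black, move to (5,2). |black|=7
Step 9: on WHITE (5,2): turn R to N, flip to black, move to (4,2). |black|=8
Step 10: on BLACK (4,2): turn L to W, flip to white, move to (4,1). |black|=7
Step 11: on WHITE (4,1): turn R to N, flip to black, move to (3,1). |black|=8
Step 12: on WHITE (3,1): turn R to E, flip to black, move to (3,2). |black|=9
Step 13: on WHITE (3,2): turn R to S, flip to black, move to (4,2). |black|=10
Step 14: on WHITE (4,2): turn R to W, flip to black, move to (4,1). |black|=11
Step 15: on BLACK (4,1): turn L to S, flip to white, move to (5,1). |black|=10
Step 16: on BLACK (5,1): turn L to E, flip to white, move to (5,2). |black|=9
Step 17: on BLACK (5,2): turn L to N, flip to white, move to (4,2). |black|=8
Step 18: on BLACK (4,2): turn L to W, flip to white, move to (4,1). |black|=7
Step 19: on WHITE (4,1): turn R to N, flip to black, move to (3,1). |black|=8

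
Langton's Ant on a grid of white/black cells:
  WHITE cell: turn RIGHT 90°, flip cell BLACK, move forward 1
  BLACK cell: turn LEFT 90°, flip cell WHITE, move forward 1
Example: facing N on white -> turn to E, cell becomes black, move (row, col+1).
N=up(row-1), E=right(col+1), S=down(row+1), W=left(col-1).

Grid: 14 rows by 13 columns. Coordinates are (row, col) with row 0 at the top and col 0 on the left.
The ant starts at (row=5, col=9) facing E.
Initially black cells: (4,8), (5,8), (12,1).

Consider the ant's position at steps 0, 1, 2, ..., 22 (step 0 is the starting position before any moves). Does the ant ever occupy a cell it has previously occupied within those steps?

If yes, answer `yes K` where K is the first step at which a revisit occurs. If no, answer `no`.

Step 1: on WHITE (5,9): turn R to S, flip to black, move to (6,9). |black|=4 — new cell
Step 2: on WHITE (6,9): turn R to W, flip to black, move to (6,8). |black|=5 — new cell
Step 3: on WHITE (6,8): turn R to N, flip to black, move to (5,8). |black|=6 — new cell
Step 4: on BLACK (5,8): turn L to W, flip to white, move to (5,7). |black|=5 — new cell
Step 5: on WHITE (5,7): turn R to N, flip to black, move to (4,7). |black|=6 — new cell
Step 6: on WHITE (4,7): turn R to E, flip to black, move to (4,8). |black|=7 — new cell
Step 7: on BLACK (4,8): turn L to N, flip to white, move to (3,8). |black|=6 — new cell
Step 8: on WHITE (3,8): turn R to E, flip to black, move to (3,9). |black|=7 — new cell
Step 9: on WHITE (3,9): turn R to S, flip to black, move to (4,9). |black|=8 — new cell
Step 10: on WHITE (4,9): turn R to W, flip to black, move to (4,8). |black|=9 — REVISIT

Answer: yes 10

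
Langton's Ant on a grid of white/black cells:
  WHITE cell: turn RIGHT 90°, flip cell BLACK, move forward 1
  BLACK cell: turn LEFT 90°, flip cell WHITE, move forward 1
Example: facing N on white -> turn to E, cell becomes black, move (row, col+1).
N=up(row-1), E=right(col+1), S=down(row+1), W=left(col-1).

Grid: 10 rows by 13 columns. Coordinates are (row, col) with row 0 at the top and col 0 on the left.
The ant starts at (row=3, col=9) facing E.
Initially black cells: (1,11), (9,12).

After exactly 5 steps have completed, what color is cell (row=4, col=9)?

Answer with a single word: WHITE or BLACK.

Answer: BLACK

Derivation:
Step 1: on WHITE (3,9): turn R to S, flip to black, move to (4,9). |black|=3
Step 2: on WHITE (4,9): turn R to W, flip to black, move to (4,8). |black|=4
Step 3: on WHITE (4,8): turn R to N, flip to black, move to (3,8). |black|=5
Step 4: on WHITE (3,8): turn R to E, flip to black, move to (3,9). |black|=6
Step 5: on BLACK (3,9): turn L to N, flip to white, move to (2,9). |black|=5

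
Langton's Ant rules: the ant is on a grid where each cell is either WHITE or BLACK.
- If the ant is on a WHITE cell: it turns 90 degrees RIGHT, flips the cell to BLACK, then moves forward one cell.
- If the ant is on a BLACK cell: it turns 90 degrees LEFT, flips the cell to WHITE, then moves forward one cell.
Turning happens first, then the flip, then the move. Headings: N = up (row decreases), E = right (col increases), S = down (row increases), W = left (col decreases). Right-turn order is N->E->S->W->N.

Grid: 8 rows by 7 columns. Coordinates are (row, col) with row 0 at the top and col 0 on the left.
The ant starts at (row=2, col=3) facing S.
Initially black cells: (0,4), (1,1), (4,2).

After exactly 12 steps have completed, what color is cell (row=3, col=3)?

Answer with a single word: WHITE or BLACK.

Step 1: on WHITE (2,3): turn R to W, flip to black, move to (2,2). |black|=4
Step 2: on WHITE (2,2): turn R to N, flip to black, move to (1,2). |black|=5
Step 3: on WHITE (1,2): turn R to E, flip to black, move to (1,3). |black|=6
Step 4: on WHITE (1,3): turn R to S, flip to black, move to (2,3). |black|=7
Step 5: on BLACK (2,3): turn L to E, flip to white, move to (2,4). |black|=6
Step 6: on WHITE (2,4): turn R to S, flip to black, move to (3,4). |black|=7
Step 7: on WHITE (3,4): turn R to W, flip to black, move to (3,3). |black|=8
Step 8: on WHITE (3,3): turn R to N, flip to black, move to (2,3). |black|=9
Step 9: on WHITE (2,3): turn R to E, flip to black, move to (2,4). |black|=10
Step 10: on BLACK (2,4): turn L to N, flip to white, move to (1,4). |black|=9
Step 11: on WHITE (1,4): turn R to E, flip to black, move to (1,5). |black|=10
Step 12: on WHITE (1,5): turn R to S, flip to black, move to (2,5). |black|=11

Answer: BLACK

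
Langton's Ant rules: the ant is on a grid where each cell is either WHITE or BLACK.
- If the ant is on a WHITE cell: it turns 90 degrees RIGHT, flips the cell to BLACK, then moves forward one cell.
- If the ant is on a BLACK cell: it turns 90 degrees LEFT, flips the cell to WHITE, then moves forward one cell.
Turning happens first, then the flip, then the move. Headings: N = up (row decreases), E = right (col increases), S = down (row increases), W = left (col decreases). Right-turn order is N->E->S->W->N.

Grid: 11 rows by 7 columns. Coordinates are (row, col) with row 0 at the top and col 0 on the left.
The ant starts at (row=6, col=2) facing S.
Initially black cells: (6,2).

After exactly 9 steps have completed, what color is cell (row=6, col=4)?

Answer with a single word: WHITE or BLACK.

Answer: BLACK

Derivation:
Step 1: on BLACK (6,2): turn L to E, flip to white, move to (6,3). |black|=0
Step 2: on WHITE (6,3): turn R to S, flip to black, move to (7,3). |black|=1
Step 3: on WHITE (7,3): turn R to W, flip to black, move to (7,2). |black|=2
Step 4: on WHITE (7,2): turn R to N, flip to black, move to (6,2). |black|=3
Step 5: on WHITE (6,2): turn R to E, flip to black, move to (6,3). |black|=4
Step 6: on BLACK (6,3): turn L to N, flip to white, move to (5,3). |black|=3
Step 7: on WHITE (5,3): turn R to E, flip to black, move to (5,4). |black|=4
Step 8: on WHITE (5,4): turn R to S, flip to black, move to (6,4). |black|=5
Step 9: on WHITE (6,4): turn R to W, flip to black, move to (6,3). |black|=6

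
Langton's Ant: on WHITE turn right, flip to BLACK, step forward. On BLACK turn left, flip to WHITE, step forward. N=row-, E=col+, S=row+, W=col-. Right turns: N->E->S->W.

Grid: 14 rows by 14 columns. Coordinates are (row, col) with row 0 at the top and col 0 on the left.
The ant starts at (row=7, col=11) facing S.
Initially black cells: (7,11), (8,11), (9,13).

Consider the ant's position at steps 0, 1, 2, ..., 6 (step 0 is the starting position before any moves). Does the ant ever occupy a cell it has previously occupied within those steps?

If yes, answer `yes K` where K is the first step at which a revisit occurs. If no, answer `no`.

Step 1: on BLACK (7,11): turn L to E, flip to white, move to (7,12). |black|=2 — new cell
Step 2: on WHITE (7,12): turn R to S, flip to black, move to (8,12). |black|=3 — new cell
Step 3: on WHITE (8,12): turn R to W, flip to black, move to (8,11). |black|=4 — new cell
Step 4: on BLACK (8,11): turn L to S, flip to white, move to (9,11). |black|=3 — new cell
Step 5: on WHITE (9,11): turn R to W, flip to black, move to (9,10). |black|=4 — new cell
Step 6: on WHITE (9,10): turn R to N, flip to black, move to (8,10). |black|=5 — new cell
No revisit within 6 steps.

Answer: no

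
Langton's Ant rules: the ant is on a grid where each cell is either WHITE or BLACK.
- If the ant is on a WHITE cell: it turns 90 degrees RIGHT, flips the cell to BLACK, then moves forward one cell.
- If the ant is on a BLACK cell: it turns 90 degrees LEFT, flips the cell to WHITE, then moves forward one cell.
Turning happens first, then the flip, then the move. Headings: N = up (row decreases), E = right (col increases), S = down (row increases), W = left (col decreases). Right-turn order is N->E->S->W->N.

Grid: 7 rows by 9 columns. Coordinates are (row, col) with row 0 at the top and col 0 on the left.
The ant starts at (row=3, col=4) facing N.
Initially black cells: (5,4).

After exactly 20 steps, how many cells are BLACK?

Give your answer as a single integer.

Answer: 7

Derivation:
Step 1: on WHITE (3,4): turn R to E, flip to black, move to (3,5). |black|=2
Step 2: on WHITE (3,5): turn R to S, flip to black, move to (4,5). |black|=3
Step 3: on WHITE (4,5): turn R to W, flip to black, move to (4,4). |black|=4
Step 4: on WHITE (4,4): turn R to N, flip to black, move to (3,4). |black|=5
Step 5: on BLACK (3,4): turn L to W, flip to white, move to (3,3). |black|=4
Step 6: on WHITE (3,3): turn R to N, flip to black, move to (2,3). |black|=5
Step 7: on WHITE (2,3): turn R to E, flip to black, move to (2,4). |black|=6
Step 8: on WHITE (2,4): turn R to S, flip to black, move to (3,4). |black|=7
Step 9: on WHITE (3,4): turn R to W, flip to black, move to (3,3). |black|=8
Step 10: on BLACK (3,3): turn L to S, flip to white, move to (4,3). |black|=7
Step 11: on WHITE (4,3): turn R to W, flip to black, move to (4,2). |black|=8
Step 12: on WHITE (4,2): turn R to N, flip to black, move to (3,2). |black|=9
Step 13: on WHITE (3,2): turn R to E, flip to black, move to (3,3). |black|=10
Step 14: on WHITE (3,3): turn R to S, flip to black, move to (4,3). |black|=11
Step 15: on BLACK (4,3): turn L to E, flip to white, move to (4,4). |black|=10
Step 16: on BLACK (4,4): turn L to N, flip to white, move to (3,4). |black|=9
Step 17: on BLACK (3,4): turn L to W, flip to white, move to (3,3). |black|=8
Step 18: on BLACK (3,3): turn L to S, flip to white, move to (4,3). |black|=7
Step 19: on WHITE (4,3): turn R to W, flip to black, move to (4,2). |black|=8
Step 20: on BLACK (4,2): turn L to S, flip to white, move to (5,2). |black|=7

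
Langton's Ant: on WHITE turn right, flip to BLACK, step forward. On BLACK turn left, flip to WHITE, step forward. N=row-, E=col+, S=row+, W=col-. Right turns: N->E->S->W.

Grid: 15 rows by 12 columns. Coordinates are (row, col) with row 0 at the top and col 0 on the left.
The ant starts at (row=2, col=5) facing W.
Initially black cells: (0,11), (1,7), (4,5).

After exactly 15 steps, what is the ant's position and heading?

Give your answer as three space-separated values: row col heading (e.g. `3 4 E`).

Step 1: on WHITE (2,5): turn R to N, flip to black, move to (1,5). |black|=4
Step 2: on WHITE (1,5): turn R to E, flip to black, move to (1,6). |black|=5
Step 3: on WHITE (1,6): turn R to S, flip to black, move to (2,6). |black|=6
Step 4: on WHITE (2,6): turn R to W, flip to black, move to (2,5). |black|=7
Step 5: on BLACK (2,5): turn L to S, flip to white, move to (3,5). |black|=6
Step 6: on WHITE (3,5): turn R to W, flip to black, move to (3,4). |black|=7
Step 7: on WHITE (3,4): turn R to N, flip to black, move to (2,4). |black|=8
Step 8: on WHITE (2,4): turn R to E, flip to black, move to (2,5). |black|=9
Step 9: on WHITE (2,5): turn R to S, flip to black, move to (3,5). |black|=10
Step 10: on BLACK (3,5): turn L to E, flip to white, move to (3,6). |black|=9
Step 11: on WHITE (3,6): turn R to S, flip to black, move to (4,6). |black|=10
Step 12: on WHITE (4,6): turn R to W, flip to black, move to (4,5). |black|=11
Step 13: on BLACK (4,5): turn L to S, flip to white, move to (5,5). |black|=10
Step 14: on WHITE (5,5): turn R to W, flip to black, move to (5,4). |black|=11
Step 15: on WHITE (5,4): turn R to N, flip to black, move to (4,4). |black|=12

Answer: 4 4 N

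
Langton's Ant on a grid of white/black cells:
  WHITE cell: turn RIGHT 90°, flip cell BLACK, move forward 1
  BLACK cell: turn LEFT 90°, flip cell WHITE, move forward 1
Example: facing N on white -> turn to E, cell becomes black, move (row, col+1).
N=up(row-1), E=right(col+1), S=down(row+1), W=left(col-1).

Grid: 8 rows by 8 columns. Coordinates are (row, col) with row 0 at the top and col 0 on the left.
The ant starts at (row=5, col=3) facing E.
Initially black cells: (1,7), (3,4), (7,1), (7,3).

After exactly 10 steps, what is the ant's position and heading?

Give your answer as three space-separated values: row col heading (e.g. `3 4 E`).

Step 1: on WHITE (5,3): turn R to S, flip to black, move to (6,3). |black|=5
Step 2: on WHITE (6,3): turn R to W, flip to black, move to (6,2). |black|=6
Step 3: on WHITE (6,2): turn R to N, flip to black, move to (5,2). |black|=7
Step 4: on WHITE (5,2): turn R to E, flip to black, move to (5,3). |black|=8
Step 5: on BLACK (5,3): turn L to N, flip to white, move to (4,3). |black|=7
Step 6: on WHITE (4,3): turn R to E, flip to black, move to (4,4). |black|=8
Step 7: on WHITE (4,4): turn R to S, flip to black, move to (5,4). |black|=9
Step 8: on WHITE (5,4): turn R to W, flip to black, move to (5,3). |black|=10
Step 9: on WHITE (5,3): turn R to N, flip to black, move to (4,3). |black|=11
Step 10: on BLACK (4,3): turn L to W, flip to white, move to (4,2). |black|=10

Answer: 4 2 W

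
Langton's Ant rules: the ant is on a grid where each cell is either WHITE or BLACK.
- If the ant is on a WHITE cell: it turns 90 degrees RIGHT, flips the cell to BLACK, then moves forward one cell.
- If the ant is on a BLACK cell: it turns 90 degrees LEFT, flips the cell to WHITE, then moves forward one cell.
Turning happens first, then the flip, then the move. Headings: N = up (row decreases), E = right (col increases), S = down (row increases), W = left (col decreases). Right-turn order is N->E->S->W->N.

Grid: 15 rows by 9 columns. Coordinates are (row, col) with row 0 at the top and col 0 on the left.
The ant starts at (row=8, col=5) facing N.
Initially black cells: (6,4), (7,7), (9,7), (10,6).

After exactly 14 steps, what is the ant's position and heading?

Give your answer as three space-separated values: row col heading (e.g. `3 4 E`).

Step 1: on WHITE (8,5): turn R to E, flip to black, move to (8,6). |black|=5
Step 2: on WHITE (8,6): turn R to S, flip to black, move to (9,6). |black|=6
Step 3: on WHITE (9,6): turn R to W, flip to black, move to (9,5). |black|=7
Step 4: on WHITE (9,5): turn R to N, flip to black, move to (8,5). |black|=8
Step 5: on BLACK (8,5): turn L to W, flip to white, move to (8,4). |black|=7
Step 6: on WHITE (8,4): turn R to N, flip to black, move to (7,4). |black|=8
Step 7: on WHITE (7,4): turn R to E, flip to black, move to (7,5). |black|=9
Step 8: on WHITE (7,5): turn R to S, flip to black, move to (8,5). |black|=10
Step 9: on WHITE (8,5): turn R to W, flip to black, move to (8,4). |black|=11
Step 10: on BLACK (8,4): turn L to S, flip to white, move to (9,4). |black|=10
Step 11: on WHITE (9,4): turn R to W, flip to black, move to (9,3). |black|=11
Step 12: on WHITE (9,3): turn R to N, flip to black, move to (8,3). |black|=12
Step 13: on WHITE (8,3): turn R to E, flip to black, move to (8,4). |black|=13
Step 14: on WHITE (8,4): turn R to S, flip to black, move to (9,4). |black|=14

Answer: 9 4 S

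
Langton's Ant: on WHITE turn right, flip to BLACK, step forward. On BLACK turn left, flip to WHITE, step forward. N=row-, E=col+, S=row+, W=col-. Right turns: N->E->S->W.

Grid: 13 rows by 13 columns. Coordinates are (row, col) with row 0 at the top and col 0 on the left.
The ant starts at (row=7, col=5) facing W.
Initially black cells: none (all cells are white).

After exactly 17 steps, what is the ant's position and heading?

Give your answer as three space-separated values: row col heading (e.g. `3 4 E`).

Step 1: on WHITE (7,5): turn R to N, flip to black, move to (6,5). |black|=1
Step 2: on WHITE (6,5): turn R to E, flip to black, move to (6,6). |black|=2
Step 3: on WHITE (6,6): turn R to S, flip to black, move to (7,6). |black|=3
Step 4: on WHITE (7,6): turn R to W, flip to black, move to (7,5). |black|=4
Step 5: on BLACK (7,5): turn L to S, flip to white, move to (8,5). |black|=3
Step 6: on WHITE (8,5): turn R to W, flip to black, move to (8,4). |black|=4
Step 7: on WHITE (8,4): turn R to N, flip to black, move to (7,4). |black|=5
Step 8: on WHITE (7,4): turn R to E, flip to black, move to (7,5). |black|=6
Step 9: on WHITE (7,5): turn R to S, flip to black, move to (8,5). |black|=7
Step 10: on BLACK (8,5): turn L to E, flip to white, move to (8,6). |black|=6
Step 11: on WHITE (8,6): turn R to S, flip to black, move to (9,6). |black|=7
Step 12: on WHITE (9,6): turn R to W, flip to black, move to (9,5). |black|=8
Step 13: on WHITE (9,5): turn R to N, flip to black, move to (8,5). |black|=9
Step 14: on WHITE (8,5): turn R to E, flip to black, move to (8,6). |black|=10
Step 15: on BLACK (8,6): turn L to N, flip to white, move to (7,6). |black|=9
Step 16: on BLACK (7,6): turn L to W, flip to white, move to (7,5). |black|=8
Step 17: on BLACK (7,5): turn L to S, flip to white, move to (8,5). |black|=7

Answer: 8 5 S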